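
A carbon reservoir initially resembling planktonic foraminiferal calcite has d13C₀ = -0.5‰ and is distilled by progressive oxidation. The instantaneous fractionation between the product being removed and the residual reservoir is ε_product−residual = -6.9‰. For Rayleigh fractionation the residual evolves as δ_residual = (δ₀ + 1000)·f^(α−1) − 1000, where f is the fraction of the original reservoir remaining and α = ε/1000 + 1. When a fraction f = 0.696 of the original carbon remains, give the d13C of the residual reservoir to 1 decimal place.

2.0‰

Rayleigh residual: δ_res = (δ₀ + 1000)·f^(α−1) − 1000
α = ε/1000 + 1 = 0.99310, so α − 1 = -0.00690
f^(α−1) = 0.696^(-0.00690) = 1.002504
δ_res = (-0.5 + 1000) × 1.002504 − 1000 = 1002.002 − 1000 = 2.00‰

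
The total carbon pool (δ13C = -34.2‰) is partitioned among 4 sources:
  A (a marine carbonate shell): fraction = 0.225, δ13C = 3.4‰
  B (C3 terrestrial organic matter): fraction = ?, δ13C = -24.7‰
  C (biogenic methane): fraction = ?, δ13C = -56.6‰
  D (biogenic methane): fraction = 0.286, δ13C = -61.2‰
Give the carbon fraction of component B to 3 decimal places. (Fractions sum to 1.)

0.320

Let f_B and f_C be the unknown fractions; fractions sum to 1 so f_B + f_C = 0.489.
Mass balance: Σ fᵢ·δᵢ = δ_bulk ⇒ f_B·(-24.7) + f_C·(-56.6) = -34.2 − (-16.738) = -17.462
Substitute f_C = 0.489 − f_B:
f_B·(-24.7 − -56.6) = -17.462 − 0.489×(-56.6) = 10.216
f_B = 10.216 / 31.9 = 0.3202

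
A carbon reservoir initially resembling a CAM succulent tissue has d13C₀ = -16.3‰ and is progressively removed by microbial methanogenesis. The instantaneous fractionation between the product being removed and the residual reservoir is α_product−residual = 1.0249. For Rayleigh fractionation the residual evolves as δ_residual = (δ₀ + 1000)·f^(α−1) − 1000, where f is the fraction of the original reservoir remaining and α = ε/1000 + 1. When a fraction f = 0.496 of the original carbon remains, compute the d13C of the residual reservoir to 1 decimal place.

Rayleigh residual: δ_res = (δ₀ + 1000)·f^(α−1) − 1000
α − 1 = 0.02490
f^(α−1) = 0.496^(0.02490) = 0.982692
δ_res = (-16.3 + 1000) × 0.982692 − 1000 = 966.674 − 1000 = -33.33‰

-33.3‰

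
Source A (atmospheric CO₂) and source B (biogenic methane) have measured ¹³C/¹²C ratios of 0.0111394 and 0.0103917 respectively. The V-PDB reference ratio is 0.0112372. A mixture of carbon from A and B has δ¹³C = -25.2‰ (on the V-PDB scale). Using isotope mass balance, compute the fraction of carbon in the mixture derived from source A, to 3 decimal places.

0.752

δ_A = (0.0111394/0.0112372 − 1)×1000 = (0.991297 − 1)×1000 = -8.703‰
δ_B = (0.0103917/0.0112372 − 1)×1000 = (0.924759 − 1)×1000 = -75.241‰
f_A = (δ_mix − δ_B)/(δ_A − δ_B) = (-25.2 − (-75.241))/(-8.703 − (-75.241))
f_A = 50.041 / 66.538 = 0.7521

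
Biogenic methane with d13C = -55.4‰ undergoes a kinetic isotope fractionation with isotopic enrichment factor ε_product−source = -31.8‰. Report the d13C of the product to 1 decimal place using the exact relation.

To first order, δ_product ≈ δ_source + ε = -87.2‰.
Exactly, δ_product = (δ_source + 1000)·(ε/1000 + 1) − 1000.
δ_product = (-55.4 + 1000) × (-31.8/1000 + 1) − 1000
δ_product = -85.44‰

-85.4‰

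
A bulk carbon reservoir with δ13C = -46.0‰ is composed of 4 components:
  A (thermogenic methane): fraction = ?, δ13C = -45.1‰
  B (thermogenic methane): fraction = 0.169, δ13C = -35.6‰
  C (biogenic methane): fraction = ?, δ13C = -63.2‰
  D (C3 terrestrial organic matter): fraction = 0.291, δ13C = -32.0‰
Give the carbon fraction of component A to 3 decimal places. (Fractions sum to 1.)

0.191

Let f_A and f_C be the unknown fractions; fractions sum to 1 so f_A + f_C = 0.540.
Mass balance: Σ fᵢ·δᵢ = δ_bulk ⇒ f_A·(-45.1) + f_C·(-63.2) = -46.0 − (-15.328) = -30.672
Substitute f_C = 0.540 − f_A:
f_A·(-45.1 − -63.2) = -30.672 − 0.540×(-63.2) = 3.456
f_A = 3.456 / 18.1 = 0.1910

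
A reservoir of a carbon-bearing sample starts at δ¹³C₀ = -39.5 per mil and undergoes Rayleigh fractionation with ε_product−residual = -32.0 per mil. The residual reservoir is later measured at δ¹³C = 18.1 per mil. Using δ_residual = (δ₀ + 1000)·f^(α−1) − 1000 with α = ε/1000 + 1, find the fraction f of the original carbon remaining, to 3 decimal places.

α − 1 = ε/1000 = -0.0320
(δ_res + 1000)/(δ₀ + 1000) = (18.1 + 1000)/(-39.5 + 1000) = 1018.1/960.5 = 1.059969
f = 1.059969^(1/-0.0320) = exp(ln(1.059969)/-0.0320) = exp(0.05824/-0.0320)
f = exp(-1.8200) = 0.1620

0.162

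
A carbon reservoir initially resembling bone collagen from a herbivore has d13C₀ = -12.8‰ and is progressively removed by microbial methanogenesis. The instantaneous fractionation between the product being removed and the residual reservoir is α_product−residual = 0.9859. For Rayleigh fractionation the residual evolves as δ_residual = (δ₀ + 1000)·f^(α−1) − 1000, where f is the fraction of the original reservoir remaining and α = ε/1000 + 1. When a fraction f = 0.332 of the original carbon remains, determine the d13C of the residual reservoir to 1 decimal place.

Rayleigh residual: δ_res = (δ₀ + 1000)·f^(α−1) − 1000
α − 1 = -0.01410
f^(α−1) = 0.332^(-0.01410) = 1.015668
δ_res = (-12.8 + 1000) × 1.015668 − 1000 = 1002.668 − 1000 = 2.67‰

2.7‰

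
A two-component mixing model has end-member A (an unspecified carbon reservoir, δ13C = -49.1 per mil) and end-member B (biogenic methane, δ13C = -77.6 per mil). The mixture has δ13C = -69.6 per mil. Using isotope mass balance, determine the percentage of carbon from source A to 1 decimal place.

28.1%

δ_mix = f_A·δ_A + (1 − f_A)·δ_B  ⇒  f_A = (δ_mix − δ_B)/(δ_A − δ_B)
f_A = (-69.6 − (-77.6)) / (-49.1 − (-77.6))
f_A = 8.0 / 28.5 = 0.2807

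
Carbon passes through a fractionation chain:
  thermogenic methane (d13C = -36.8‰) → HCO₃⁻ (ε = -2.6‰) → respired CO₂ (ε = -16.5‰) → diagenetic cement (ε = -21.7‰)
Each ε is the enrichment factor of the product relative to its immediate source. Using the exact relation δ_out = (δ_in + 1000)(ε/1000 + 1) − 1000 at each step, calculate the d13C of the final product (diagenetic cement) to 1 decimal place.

step 1: δ = (-36.80 + 1000)·(-2.6/1000 + 1) − 1000 = -39.30‰
step 2: δ = (-39.30 + 1000)·(-16.5/1000 + 1) − 1000 = -55.16‰
step 3: δ = (-55.16 + 1000)·(-21.7/1000 + 1) − 1000 = -75.66‰

-75.7‰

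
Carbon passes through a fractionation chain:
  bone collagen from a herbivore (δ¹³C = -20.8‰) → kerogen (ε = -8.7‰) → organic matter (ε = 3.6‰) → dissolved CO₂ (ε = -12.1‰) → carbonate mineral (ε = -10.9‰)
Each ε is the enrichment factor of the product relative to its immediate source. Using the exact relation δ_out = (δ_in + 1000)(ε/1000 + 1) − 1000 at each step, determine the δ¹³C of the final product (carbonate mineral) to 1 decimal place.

step 1: δ = (-20.80 + 1000)·(-8.7/1000 + 1) − 1000 = -29.32‰
step 2: δ = (-29.32 + 1000)·(3.6/1000 + 1) − 1000 = -25.82‰
step 3: δ = (-25.82 + 1000)·(-12.1/1000 + 1) − 1000 = -37.61‰
step 4: δ = (-37.61 + 1000)·(-10.9/1000 + 1) − 1000 = -48.10‰

-48.1‰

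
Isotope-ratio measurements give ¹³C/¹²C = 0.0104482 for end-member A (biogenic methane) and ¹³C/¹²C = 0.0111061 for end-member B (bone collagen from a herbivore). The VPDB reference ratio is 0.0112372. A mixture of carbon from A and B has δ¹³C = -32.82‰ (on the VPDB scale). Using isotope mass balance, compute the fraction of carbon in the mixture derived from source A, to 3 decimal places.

0.361

δ_A = (0.0104482/0.0112372 − 1)×1000 = (0.929787 − 1)×1000 = -70.213‰
δ_B = (0.0111061/0.0112372 − 1)×1000 = (0.988333 − 1)×1000 = -11.667‰
f_A = (δ_mix − δ_B)/(δ_A − δ_B) = (-32.82 − (-11.667))/(-70.213 − (-11.667))
f_A = -21.153 / -58.547 = 0.3613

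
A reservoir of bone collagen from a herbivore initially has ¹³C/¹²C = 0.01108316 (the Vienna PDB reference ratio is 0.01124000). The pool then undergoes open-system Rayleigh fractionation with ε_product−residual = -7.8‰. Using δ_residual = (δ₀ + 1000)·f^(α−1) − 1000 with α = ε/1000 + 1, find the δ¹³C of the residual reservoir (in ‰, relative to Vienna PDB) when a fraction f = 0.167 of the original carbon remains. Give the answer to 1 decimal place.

δ₀ = (0.01108316/0.01124000 − 1)×1000 = (0.986046 − 1)×1000 = -13.954‰
α − 1 = ε/1000 = -0.0078
f^(α−1) = 0.167^(-0.0078) = 1.014058
δ_res = (-13.954 + 1000) × 1.014058 − 1000 = 999.908 − 1000 = -0.09‰

-0.1‰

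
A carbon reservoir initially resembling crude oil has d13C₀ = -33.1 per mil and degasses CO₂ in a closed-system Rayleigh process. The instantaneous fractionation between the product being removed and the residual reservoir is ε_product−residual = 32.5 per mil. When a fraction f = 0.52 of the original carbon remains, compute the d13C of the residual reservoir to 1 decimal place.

Rayleigh residual: δ_res = (δ₀ + 1000)·f^(α−1) − 1000
α = ε/1000 + 1 = 1.03250, so α − 1 = 0.03250
f^(α−1) = 0.52^(0.03250) = 0.978972
δ_res = (-33.1 + 1000) × 0.978972 − 1000 = 946.568 − 1000 = -53.43 per mil

-53.4 per mil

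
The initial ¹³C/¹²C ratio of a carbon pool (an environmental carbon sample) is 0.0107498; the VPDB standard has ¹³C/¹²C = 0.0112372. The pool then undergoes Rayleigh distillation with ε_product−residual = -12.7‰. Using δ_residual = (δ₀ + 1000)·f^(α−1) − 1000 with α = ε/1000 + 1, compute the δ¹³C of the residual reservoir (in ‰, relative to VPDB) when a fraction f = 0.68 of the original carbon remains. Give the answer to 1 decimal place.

δ₀ = (0.0107498/0.0112372 − 1)×1000 = (0.956626 − 1)×1000 = -43.374‰
α − 1 = ε/1000 = -0.0127
f^(α−1) = 0.68^(-0.0127) = 1.004910
δ_res = (-43.374 + 1000) × 1.004910 − 1000 = 961.323 − 1000 = -38.68‰

-38.7‰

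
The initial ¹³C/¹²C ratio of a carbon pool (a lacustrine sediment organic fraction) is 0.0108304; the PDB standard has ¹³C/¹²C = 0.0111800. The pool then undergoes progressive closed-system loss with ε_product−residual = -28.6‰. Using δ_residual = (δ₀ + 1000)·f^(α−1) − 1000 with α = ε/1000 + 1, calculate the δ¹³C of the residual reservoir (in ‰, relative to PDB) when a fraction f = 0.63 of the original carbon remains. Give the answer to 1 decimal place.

-18.4‰

δ₀ = (0.0108304/0.0111800 − 1)×1000 = (0.968730 − 1)×1000 = -31.270‰
α − 1 = ε/1000 = -0.0286
f^(α−1) = 0.63^(-0.0286) = 1.013302
δ_res = (-31.270 + 1000) × 1.013302 − 1000 = 981.616 − 1000 = -18.38‰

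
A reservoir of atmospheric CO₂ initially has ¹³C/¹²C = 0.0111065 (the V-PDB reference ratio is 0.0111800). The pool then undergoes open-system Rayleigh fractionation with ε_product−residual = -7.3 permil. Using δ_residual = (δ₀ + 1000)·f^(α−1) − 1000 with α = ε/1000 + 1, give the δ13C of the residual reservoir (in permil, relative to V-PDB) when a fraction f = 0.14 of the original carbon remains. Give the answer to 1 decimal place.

7.8 permil

δ₀ = (0.0111065/0.0111800 − 1)×1000 = (0.993426 − 1)×1000 = -6.574 permil
α − 1 = ε/1000 = -0.0073
f^(α−1) = 0.14^(-0.0073) = 1.014456
δ_res = (-6.574 + 1000) × 1.014456 − 1000 = 1007.787 − 1000 = 7.79 permil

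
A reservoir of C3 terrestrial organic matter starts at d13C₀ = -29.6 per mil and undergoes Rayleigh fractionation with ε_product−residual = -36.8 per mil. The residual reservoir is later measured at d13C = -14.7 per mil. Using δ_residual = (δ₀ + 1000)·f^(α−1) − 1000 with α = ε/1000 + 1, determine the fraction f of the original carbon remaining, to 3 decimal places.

α − 1 = ε/1000 = -0.0368
(δ_res + 1000)/(δ₀ + 1000) = (-14.7 + 1000)/(-29.6 + 1000) = 985.3/970.4 = 1.015354
f = 1.015354^(1/-0.0368) = exp(ln(1.015354)/-0.0368) = exp(0.01524/-0.0368)
f = exp(-0.4141) = 0.6610

0.661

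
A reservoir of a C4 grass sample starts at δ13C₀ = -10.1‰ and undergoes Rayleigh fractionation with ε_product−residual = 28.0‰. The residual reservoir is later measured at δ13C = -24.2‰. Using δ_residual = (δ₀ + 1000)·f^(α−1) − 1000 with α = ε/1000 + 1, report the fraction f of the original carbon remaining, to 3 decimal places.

0.599

α − 1 = ε/1000 = 0.0280
(δ_res + 1000)/(δ₀ + 1000) = (-24.2 + 1000)/(-10.1 + 1000) = 975.8/989.9 = 0.985756
f = 0.985756^(1/0.0280) = exp(ln(0.985756)/0.0280) = exp(-0.01435/0.0280)
f = exp(-0.5124) = 0.5991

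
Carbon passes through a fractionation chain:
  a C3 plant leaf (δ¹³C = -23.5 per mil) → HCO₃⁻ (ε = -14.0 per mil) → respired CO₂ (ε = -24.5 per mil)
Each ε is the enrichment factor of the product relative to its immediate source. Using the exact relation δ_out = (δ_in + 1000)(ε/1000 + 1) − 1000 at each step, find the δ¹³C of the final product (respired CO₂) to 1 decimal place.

step 1: δ = (-23.50 + 1000)·(-14.0/1000 + 1) − 1000 = -37.17 per mil
step 2: δ = (-37.17 + 1000)·(-24.5/1000 + 1) − 1000 = -60.76 per mil

-60.8 per mil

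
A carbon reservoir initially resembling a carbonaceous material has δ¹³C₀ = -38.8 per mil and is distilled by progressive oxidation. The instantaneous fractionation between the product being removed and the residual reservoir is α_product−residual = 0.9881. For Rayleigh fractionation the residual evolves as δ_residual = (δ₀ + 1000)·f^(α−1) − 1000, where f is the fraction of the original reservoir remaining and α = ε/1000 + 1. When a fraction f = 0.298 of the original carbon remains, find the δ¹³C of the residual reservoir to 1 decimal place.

-24.9 per mil

Rayleigh residual: δ_res = (δ₀ + 1000)·f^(α−1) − 1000
α − 1 = -0.01190
f^(α−1) = 0.298^(-0.01190) = 1.014511
δ_res = (-38.8 + 1000) × 1.014511 − 1000 = 975.148 − 1000 = -24.85 per mil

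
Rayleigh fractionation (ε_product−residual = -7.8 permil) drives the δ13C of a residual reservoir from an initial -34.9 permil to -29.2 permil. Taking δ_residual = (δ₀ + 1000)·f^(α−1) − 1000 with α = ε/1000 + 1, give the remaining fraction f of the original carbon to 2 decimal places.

0.47

α − 1 = ε/1000 = -0.0078
(δ_res + 1000)/(δ₀ + 1000) = (-29.2 + 1000)/(-34.9 + 1000) = 970.8/965.1 = 1.005906
f = 1.005906^(1/-0.0078) = exp(ln(1.005906)/-0.0078) = exp(0.00589/-0.0078)
f = exp(-0.7550) = 0.4700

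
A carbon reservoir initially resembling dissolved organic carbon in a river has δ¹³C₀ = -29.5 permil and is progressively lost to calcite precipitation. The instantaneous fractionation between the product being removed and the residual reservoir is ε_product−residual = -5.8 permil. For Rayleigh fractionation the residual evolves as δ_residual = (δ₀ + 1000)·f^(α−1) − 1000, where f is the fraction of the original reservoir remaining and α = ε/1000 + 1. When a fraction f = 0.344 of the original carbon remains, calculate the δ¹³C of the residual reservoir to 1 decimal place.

Rayleigh residual: δ_res = (δ₀ + 1000)·f^(α−1) − 1000
α = ε/1000 + 1 = 0.99420, so α − 1 = -0.00580
f^(α−1) = 0.344^(-0.00580) = 1.006208
δ_res = (-29.5 + 1000) × 1.006208 − 1000 = 976.525 − 1000 = -23.47 permil

-23.5 permil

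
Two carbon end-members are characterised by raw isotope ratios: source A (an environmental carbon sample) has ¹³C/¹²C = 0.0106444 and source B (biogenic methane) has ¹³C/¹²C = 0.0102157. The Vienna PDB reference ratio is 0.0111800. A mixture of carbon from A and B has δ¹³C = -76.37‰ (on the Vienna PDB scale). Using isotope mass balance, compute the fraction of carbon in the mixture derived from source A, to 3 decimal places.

0.258

δ_A = (0.0106444/0.0111800 − 1)×1000 = (0.952093 − 1)×1000 = -47.907‰
δ_B = (0.0102157/0.0111800 − 1)×1000 = (0.913748 − 1)×1000 = -86.252‰
f_A = (δ_mix − δ_B)/(δ_A − δ_B) = (-76.37 − (-86.252))/(-47.907 − (-86.252))
f_A = 9.882 / 38.345 = 0.2577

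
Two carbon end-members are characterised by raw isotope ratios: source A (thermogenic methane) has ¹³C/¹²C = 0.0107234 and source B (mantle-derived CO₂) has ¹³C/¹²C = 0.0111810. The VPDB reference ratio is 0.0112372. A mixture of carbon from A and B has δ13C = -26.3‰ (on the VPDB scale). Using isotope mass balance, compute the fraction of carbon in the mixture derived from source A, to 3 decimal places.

0.523

δ_A = (0.0107234/0.0112372 − 1)×1000 = (0.954277 − 1)×1000 = -45.723‰
δ_B = (0.0111810/0.0112372 − 1)×1000 = (0.994999 − 1)×1000 = -5.001‰
f_A = (δ_mix − δ_B)/(δ_A − δ_B) = (-26.3 − (-5.001))/(-45.723 − (-5.001))
f_A = -21.299 / -40.722 = 0.5230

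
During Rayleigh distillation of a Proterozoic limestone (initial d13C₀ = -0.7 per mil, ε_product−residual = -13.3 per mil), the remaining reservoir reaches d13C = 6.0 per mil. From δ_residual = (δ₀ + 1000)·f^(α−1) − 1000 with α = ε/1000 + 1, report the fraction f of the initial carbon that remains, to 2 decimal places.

α − 1 = ε/1000 = -0.0133
(δ_res + 1000)/(δ₀ + 1000) = (6.0 + 1000)/(-0.7 + 1000) = 1006.0/999.3 = 1.006705
f = 1.006705^(1/-0.0133) = exp(ln(1.006705)/-0.0133) = exp(0.00668/-0.0133)
f = exp(-0.5024) = 0.6051

0.61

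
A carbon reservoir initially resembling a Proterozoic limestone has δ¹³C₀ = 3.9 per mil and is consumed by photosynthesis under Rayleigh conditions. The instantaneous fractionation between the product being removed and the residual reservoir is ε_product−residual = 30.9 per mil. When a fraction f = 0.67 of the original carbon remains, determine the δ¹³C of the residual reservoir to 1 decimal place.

-8.4 per mil

Rayleigh residual: δ_res = (δ₀ + 1000)·f^(α−1) − 1000
α = ε/1000 + 1 = 1.03090, so α − 1 = 0.03090
f^(α−1) = 0.67^(0.03090) = 0.987701
δ_res = (3.9 + 1000) × 0.987701 − 1000 = 991.554 − 1000 = -8.45 per mil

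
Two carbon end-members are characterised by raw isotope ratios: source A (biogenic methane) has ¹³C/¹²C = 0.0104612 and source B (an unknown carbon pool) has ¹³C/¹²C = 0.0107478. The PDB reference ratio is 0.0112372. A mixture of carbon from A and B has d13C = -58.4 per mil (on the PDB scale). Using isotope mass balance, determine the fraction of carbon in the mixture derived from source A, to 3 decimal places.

δ_A = (0.0104612/0.0112372 − 1)×1000 = (0.930944 − 1)×1000 = -69.056 per mil
δ_B = (0.0107478/0.0112372 − 1)×1000 = (0.956448 − 1)×1000 = -43.552 per mil
f_A = (δ_mix − δ_B)/(δ_A − δ_B) = (-58.4 − (-43.552))/(-69.056 − (-43.552))
f_A = -14.848 / -25.505 = 0.5822

0.582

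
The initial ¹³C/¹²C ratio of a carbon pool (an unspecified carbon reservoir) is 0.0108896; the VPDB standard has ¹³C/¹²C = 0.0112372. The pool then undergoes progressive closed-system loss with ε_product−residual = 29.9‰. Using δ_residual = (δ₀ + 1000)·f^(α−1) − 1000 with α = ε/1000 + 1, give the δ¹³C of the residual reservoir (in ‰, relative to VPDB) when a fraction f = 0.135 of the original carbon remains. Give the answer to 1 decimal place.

δ₀ = (0.0108896/0.0112372 − 1)×1000 = (0.969067 − 1)×1000 = -30.933‰
α − 1 = ε/1000 = 0.0299
f^(α−1) = 0.135^(0.0299) = 0.941883
δ_res = (-30.933 + 1000) × 0.941883 − 1000 = 912.748 − 1000 = -87.25‰

-87.3‰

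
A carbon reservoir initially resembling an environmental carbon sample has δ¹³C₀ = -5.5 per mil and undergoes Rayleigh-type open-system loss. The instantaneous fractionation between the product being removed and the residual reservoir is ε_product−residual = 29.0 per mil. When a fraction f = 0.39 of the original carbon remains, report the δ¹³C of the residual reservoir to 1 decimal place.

Rayleigh residual: δ_res = (δ₀ + 1000)·f^(α−1) − 1000
α = ε/1000 + 1 = 1.02900, so α − 1 = 0.02900
f^(α−1) = 0.39^(0.02900) = 0.973063
δ_res = (-5.5 + 1000) × 0.973063 − 1000 = 967.711 − 1000 = -32.29 per mil

-32.3 per mil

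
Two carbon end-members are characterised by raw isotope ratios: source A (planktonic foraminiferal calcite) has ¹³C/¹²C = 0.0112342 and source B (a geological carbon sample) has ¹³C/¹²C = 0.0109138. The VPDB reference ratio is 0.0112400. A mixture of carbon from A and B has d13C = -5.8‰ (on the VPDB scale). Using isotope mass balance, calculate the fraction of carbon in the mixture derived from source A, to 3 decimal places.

0.815

δ_A = (0.0112342/0.0112400 − 1)×1000 = (0.999484 − 1)×1000 = -0.516‰
δ_B = (0.0109138/0.0112400 − 1)×1000 = (0.970979 − 1)×1000 = -29.021‰
f_A = (δ_mix − δ_B)/(δ_A − δ_B) = (-5.8 − (-29.021))/(-0.516 − (-29.021))
f_A = 23.221 / 28.505 = 0.8146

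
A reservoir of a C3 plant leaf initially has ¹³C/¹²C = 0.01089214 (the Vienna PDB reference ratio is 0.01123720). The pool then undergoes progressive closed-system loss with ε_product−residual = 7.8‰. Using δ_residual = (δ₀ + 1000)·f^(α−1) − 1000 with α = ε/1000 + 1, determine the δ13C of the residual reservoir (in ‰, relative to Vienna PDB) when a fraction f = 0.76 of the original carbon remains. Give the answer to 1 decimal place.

-32.8‰

δ₀ = (0.01089214/0.01123720 − 1)×1000 = (0.969293 − 1)×1000 = -30.707‰
α − 1 = ε/1000 = 0.0078
f^(α−1) = 0.76^(0.0078) = 0.997862
δ_res = (-30.707 + 1000) × 0.997862 − 1000 = 967.220 − 1000 = -32.78‰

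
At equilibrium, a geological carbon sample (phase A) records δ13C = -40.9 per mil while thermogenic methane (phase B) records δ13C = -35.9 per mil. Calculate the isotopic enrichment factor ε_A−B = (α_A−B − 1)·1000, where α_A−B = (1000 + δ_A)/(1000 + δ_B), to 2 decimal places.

α_A−B = (1000 + -40.9) / (1000 + -35.9) = 959.1 / 964.1 = 0.994814
ε_A−B = (0.994814 − 1) × 1000 = -5.186 per mil
(The approximation ε ≈ δ_A − δ_B would give -5.0 per mil.)

-5.19 per mil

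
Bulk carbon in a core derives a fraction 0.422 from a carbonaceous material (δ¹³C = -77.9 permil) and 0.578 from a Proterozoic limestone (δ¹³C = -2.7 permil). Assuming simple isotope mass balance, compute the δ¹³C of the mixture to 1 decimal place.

-34.4 permil

δ_mix = f_A·δ_A + f_B·δ_B
δ_mix = 0.422 × (-77.9) + 0.578 × (-2.7)
δ_mix = -32.87 + -1.56 = -34.43 permil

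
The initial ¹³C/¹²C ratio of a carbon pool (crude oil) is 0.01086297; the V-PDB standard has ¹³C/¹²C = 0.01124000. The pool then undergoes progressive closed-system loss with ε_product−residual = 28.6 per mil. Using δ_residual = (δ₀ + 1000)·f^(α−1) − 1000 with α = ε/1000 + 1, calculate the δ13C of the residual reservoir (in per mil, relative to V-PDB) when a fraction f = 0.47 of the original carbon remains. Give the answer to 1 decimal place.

-54.2 per mil

δ₀ = (0.01086297/0.01124000 − 1)×1000 = (0.966456 − 1)×1000 = -33.544 per mil
α − 1 = ε/1000 = 0.0286
f^(α−1) = 0.47^(0.0286) = 0.978638
δ_res = (-33.544 + 1000) × 0.978638 − 1000 = 945.811 − 1000 = -54.19 per mil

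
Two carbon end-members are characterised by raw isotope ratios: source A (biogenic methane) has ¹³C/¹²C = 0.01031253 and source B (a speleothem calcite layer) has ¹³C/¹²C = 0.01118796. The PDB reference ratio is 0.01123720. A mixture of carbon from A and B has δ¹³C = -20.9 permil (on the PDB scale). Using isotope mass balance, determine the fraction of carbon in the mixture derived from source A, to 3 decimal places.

δ_A = (0.01031253/0.01123720 − 1)×1000 = (0.917713 − 1)×1000 = -82.287 permil
δ_B = (0.01118796/0.01123720 − 1)×1000 = (0.995618 − 1)×1000 = -4.382 permil
f_A = (δ_mix − δ_B)/(δ_A − δ_B) = (-20.9 − (-4.382))/(-82.287 − (-4.382))
f_A = -16.518 / -77.905 = 0.2120

0.212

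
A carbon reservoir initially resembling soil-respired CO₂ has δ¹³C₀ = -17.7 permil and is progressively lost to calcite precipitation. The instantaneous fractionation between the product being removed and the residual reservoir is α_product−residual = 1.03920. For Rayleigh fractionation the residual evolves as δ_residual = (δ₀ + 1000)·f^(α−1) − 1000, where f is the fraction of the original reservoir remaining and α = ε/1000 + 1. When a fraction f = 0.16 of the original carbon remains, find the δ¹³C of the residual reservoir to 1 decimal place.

-85.8 permil

Rayleigh residual: δ_res = (δ₀ + 1000)·f^(α−1) − 1000
α − 1 = 0.03920
f^(α−1) = 0.16^(0.03920) = 0.930682
δ_res = (-17.7 + 1000) × 0.930682 − 1000 = 914.209 − 1000 = -85.79 permil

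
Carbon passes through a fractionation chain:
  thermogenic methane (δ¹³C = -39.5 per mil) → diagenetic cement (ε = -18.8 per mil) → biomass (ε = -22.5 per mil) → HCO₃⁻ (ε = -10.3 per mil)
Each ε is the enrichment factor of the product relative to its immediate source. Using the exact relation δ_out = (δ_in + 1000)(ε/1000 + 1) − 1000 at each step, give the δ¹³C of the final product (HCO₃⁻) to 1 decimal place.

-88.3 per mil

step 1: δ = (-39.50 + 1000)·(-18.8/1000 + 1) − 1000 = -57.56 per mil
step 2: δ = (-57.56 + 1000)·(-22.5/1000 + 1) − 1000 = -78.76 per mil
step 3: δ = (-78.76 + 1000)·(-10.3/1000 + 1) − 1000 = -88.25 per mil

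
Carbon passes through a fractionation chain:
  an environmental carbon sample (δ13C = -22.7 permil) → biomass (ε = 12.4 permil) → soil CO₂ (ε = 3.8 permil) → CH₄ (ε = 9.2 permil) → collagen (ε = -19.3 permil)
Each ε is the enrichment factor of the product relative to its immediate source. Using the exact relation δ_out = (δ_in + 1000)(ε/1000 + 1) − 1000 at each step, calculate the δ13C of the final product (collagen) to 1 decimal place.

-17.0 permil

step 1: δ = (-22.70 + 1000)·(12.4/1000 + 1) − 1000 = -10.58 permil
step 2: δ = (-10.58 + 1000)·(3.8/1000 + 1) − 1000 = -6.82 permil
step 3: δ = (-6.82 + 1000)·(9.2/1000 + 1) − 1000 = 2.32 permil
step 4: δ = (2.32 + 1000)·(-19.3/1000 + 1) − 1000 = -17.03 permil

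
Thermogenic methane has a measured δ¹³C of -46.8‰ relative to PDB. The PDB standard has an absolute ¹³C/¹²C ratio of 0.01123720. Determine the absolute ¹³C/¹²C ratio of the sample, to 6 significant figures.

R_sample = R_standard × (δ¹³C/1000 + 1)
R_sample = 0.01123720 × (-46.8/1000 + 1) = 0.01123720 × 0.953200
R_sample = 0.0107113

0.0107113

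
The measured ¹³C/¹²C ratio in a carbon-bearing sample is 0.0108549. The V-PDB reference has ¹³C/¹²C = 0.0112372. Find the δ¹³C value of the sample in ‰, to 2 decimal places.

δ¹³C = (R_sample / R_standard − 1) × 1000
R_sample / R_standard = 0.0108549 / 0.0112372 = 0.965979
δ¹³C = (0.965979 − 1) × 1000 = -34.021‰

-34.02‰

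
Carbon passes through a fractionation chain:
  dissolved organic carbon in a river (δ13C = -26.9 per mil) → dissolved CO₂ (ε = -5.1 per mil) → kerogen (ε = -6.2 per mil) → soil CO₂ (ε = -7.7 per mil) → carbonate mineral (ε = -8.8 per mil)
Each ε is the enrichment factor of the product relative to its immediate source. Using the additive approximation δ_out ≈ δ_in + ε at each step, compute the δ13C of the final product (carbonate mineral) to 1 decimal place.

step 1: δ ≈ -26.9 + (-5.1) = -32.0 per mil
step 2: δ ≈ -32.0 + (-6.2) = -38.2 per mil
step 3: δ ≈ -38.2 + (-7.7) = -45.9 per mil
step 4: δ ≈ -45.9 + (-8.8) = -54.7 per mil

-54.7 per mil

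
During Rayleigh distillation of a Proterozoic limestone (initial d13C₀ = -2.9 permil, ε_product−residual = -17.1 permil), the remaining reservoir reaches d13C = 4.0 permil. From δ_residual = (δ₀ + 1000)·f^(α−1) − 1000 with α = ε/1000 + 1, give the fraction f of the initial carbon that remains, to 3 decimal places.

0.668

α − 1 = ε/1000 = -0.0171
(δ_res + 1000)/(δ₀ + 1000) = (4.0 + 1000)/(-2.9 + 1000) = 1004.0/997.1 = 1.006920
f = 1.006920^(1/-0.0171) = exp(ln(1.006920)/-0.0171) = exp(0.00690/-0.0171)
f = exp(-0.4033) = 0.6681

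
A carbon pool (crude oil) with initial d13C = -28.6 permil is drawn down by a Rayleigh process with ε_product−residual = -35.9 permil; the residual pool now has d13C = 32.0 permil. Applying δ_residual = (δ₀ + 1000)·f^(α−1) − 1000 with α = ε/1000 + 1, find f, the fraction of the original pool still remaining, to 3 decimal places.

0.185

α − 1 = ε/1000 = -0.0359
(δ_res + 1000)/(δ₀ + 1000) = (32.0 + 1000)/(-28.6 + 1000) = 1032.0/971.4 = 1.062384
f = 1.062384^(1/-0.0359) = exp(ln(1.062384)/-0.0359) = exp(0.06052/-0.0359)
f = exp(-1.6857) = 0.1853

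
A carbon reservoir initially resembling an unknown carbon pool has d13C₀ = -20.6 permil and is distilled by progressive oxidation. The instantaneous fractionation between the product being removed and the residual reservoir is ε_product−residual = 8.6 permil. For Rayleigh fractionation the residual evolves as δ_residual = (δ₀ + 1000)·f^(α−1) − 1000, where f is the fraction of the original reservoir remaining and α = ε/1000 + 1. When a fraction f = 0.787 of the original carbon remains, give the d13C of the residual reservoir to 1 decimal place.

Rayleigh residual: δ_res = (δ₀ + 1000)·f^(α−1) − 1000
α = ε/1000 + 1 = 1.00860, so α − 1 = 0.00860
f^(α−1) = 0.787^(0.00860) = 0.997942
δ_res = (-20.6 + 1000) × 0.997942 − 1000 = 977.385 − 1000 = -22.62 permil

-22.6 permil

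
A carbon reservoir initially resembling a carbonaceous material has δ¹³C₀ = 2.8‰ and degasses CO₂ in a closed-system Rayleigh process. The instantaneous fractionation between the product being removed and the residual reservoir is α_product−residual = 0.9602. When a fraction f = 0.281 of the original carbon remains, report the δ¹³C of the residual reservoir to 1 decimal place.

54.8‰

Rayleigh residual: δ_res = (δ₀ + 1000)·f^(α−1) − 1000
α − 1 = -0.03980
f^(α−1) = 0.281^(-0.03980) = 1.051820
δ_res = (2.8 + 1000) × 1.051820 − 1000 = 1054.765 − 1000 = 54.77‰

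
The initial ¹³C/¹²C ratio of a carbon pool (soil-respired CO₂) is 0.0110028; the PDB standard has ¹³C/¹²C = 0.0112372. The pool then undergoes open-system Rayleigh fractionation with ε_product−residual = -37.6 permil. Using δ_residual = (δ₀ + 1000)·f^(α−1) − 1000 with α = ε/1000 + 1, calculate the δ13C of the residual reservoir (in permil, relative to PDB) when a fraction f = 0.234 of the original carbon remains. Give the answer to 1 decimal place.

34.1 permil

δ₀ = (0.0110028/0.0112372 − 1)×1000 = (0.979141 − 1)×1000 = -20.859 permil
α − 1 = ε/1000 = -0.0376
f^(α−1) = 0.234^(-0.0376) = 1.056130
δ_res = (-20.859 + 1000) × 1.056130 − 1000 = 1034.100 − 1000 = 34.10 permil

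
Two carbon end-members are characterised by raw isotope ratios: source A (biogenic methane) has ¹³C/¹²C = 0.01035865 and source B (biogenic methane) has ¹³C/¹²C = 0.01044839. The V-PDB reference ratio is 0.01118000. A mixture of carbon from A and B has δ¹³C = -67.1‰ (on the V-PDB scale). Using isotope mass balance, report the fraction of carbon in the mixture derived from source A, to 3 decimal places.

0.207

δ_A = (0.01035865/0.01118000 − 1)×1000 = (0.926534 − 1)×1000 = -73.466‰
δ_B = (0.01044839/0.01118000 − 1)×1000 = (0.934561 − 1)×1000 = -65.439‰
f_A = (δ_mix − δ_B)/(δ_A − δ_B) = (-67.1 − (-65.439))/(-73.466 − (-65.439))
f_A = -1.661 / -8.027 = 0.2069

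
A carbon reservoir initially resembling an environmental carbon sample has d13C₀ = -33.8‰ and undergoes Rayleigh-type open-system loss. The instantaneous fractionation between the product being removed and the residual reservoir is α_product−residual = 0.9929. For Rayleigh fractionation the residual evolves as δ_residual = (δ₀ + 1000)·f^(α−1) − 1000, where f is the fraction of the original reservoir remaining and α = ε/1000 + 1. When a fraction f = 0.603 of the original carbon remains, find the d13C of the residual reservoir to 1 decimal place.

Rayleigh residual: δ_res = (δ₀ + 1000)·f^(α−1) − 1000
α − 1 = -0.00710
f^(α−1) = 0.603^(-0.00710) = 1.003598
δ_res = (-33.8 + 1000) × 1.003598 − 1000 = 969.676 − 1000 = -30.32‰

-30.3‰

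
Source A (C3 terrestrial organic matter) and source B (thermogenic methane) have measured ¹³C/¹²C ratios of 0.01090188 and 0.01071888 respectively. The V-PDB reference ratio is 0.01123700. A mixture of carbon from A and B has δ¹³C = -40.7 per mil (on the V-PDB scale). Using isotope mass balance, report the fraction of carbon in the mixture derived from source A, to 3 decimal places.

δ_A = (0.01090188/0.01123700 − 1)×1000 = (0.970177 − 1)×1000 = -29.823 per mil
δ_B = (0.01071888/0.01123700 − 1)×1000 = (0.953892 − 1)×1000 = -46.108 per mil
f_A = (δ_mix − δ_B)/(δ_A − δ_B) = (-40.7 − (-46.108))/(-29.823 − (-46.108))
f_A = 5.408 / 16.285 = 0.3321

0.332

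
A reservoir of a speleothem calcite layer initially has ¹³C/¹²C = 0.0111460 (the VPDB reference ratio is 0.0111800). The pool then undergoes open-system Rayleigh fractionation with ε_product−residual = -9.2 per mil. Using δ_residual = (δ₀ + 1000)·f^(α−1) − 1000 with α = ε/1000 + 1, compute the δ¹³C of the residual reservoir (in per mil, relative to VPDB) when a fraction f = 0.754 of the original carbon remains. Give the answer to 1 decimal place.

-0.4 per mil

δ₀ = (0.0111460/0.0111800 − 1)×1000 = (0.996959 − 1)×1000 = -3.041 per mil
α − 1 = ε/1000 = -0.0092
f^(α−1) = 0.754^(-0.0092) = 1.002601
δ_res = (-3.041 + 1000) × 1.002601 − 1000 = 999.552 − 1000 = -0.45 per mil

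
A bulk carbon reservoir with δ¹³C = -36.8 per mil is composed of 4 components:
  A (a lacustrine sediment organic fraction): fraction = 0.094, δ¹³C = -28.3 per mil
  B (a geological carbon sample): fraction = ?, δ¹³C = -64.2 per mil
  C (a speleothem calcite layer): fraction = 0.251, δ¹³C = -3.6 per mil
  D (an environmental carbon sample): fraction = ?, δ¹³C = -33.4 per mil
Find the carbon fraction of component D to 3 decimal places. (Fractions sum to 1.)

Let f_D and f_B be the unknown fractions; fractions sum to 1 so f_D + f_B = 0.655.
Mass balance: Σ fᵢ·δᵢ = δ_bulk ⇒ f_D·(-33.4) + f_B·(-64.2) = -36.8 − (-3.564) = -33.236
Substitute f_B = 0.655 − f_D:
f_D·(-33.4 − -64.2) = -33.236 − 0.655×(-64.2) = 8.815
f_D = 8.815 / 30.8 = 0.2862

0.286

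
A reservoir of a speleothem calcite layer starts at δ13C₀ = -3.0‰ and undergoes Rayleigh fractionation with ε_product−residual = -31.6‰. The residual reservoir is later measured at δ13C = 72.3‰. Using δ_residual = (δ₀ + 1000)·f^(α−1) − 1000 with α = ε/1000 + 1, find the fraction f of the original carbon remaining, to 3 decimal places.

0.100

α − 1 = ε/1000 = -0.0316
(δ_res + 1000)/(δ₀ + 1000) = (72.3 + 1000)/(-3.0 + 1000) = 1072.3/997.0 = 1.075527
f = 1.075527^(1/-0.0316) = exp(ln(1.075527)/-0.0316) = exp(0.07281/-0.0316)
f = exp(-2.3041) = 0.0998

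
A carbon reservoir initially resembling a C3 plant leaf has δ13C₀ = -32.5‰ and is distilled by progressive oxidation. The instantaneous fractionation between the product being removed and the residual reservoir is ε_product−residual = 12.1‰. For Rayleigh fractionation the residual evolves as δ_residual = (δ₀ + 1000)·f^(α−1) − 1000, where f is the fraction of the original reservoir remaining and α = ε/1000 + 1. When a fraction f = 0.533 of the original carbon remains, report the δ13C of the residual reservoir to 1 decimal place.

Rayleigh residual: δ_res = (δ₀ + 1000)·f^(α−1) − 1000
α = ε/1000 + 1 = 1.01210, so α − 1 = 0.01210
f^(α−1) = 0.533^(0.01210) = 0.992415
δ_res = (-32.5 + 1000) × 0.992415 − 1000 = 960.162 − 1000 = -39.84‰

-39.8‰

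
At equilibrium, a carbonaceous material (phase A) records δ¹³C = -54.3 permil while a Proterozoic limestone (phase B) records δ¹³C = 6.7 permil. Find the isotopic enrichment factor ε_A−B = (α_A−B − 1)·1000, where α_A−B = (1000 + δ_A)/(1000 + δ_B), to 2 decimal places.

-60.59 permil

α_A−B = (1000 + -54.3) / (1000 + 6.7) = 945.7 / 1006.7 = 0.939406
ε_A−B = (0.939406 − 1) × 1000 = -60.594 permil
(The approximation ε ≈ δ_A − δ_B would give -61.0 permil.)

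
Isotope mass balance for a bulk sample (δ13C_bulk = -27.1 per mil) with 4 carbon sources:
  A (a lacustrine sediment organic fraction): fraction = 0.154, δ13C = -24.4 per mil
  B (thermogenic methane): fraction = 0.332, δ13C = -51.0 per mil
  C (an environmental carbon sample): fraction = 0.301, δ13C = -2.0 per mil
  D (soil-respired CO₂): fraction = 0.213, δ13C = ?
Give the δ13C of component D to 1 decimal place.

-27.3 per mil

Isotope mass balance: δ_bulk = Σ fᵢ·δᵢ.
-27.1 = 0.154×(-24.4) + 0.332×(-51.0) + 0.301×(-2.0) + 0.213×δ_D
0.213·δ_D = -27.1 − (-21.292) = -5.808
δ_D = -5.808 / 0.213 = -27.27 per mil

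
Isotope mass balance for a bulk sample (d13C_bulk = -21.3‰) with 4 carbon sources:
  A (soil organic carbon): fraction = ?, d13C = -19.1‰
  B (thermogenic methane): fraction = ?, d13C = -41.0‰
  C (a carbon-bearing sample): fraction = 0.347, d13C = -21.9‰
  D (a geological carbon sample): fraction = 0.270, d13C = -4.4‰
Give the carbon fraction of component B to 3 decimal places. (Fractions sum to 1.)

0.237

Let f_B and f_A be the unknown fractions; fractions sum to 1 so f_B + f_A = 0.383.
Mass balance: Σ fᵢ·δᵢ = δ_bulk ⇒ f_B·(-41.0) + f_A·(-19.1) = -21.3 − (-8.787) = -12.513
Substitute f_A = 0.383 − f_B:
f_B·(-41.0 − -19.1) = -12.513 − 0.383×(-19.1) = -5.197
f_B = -5.197 / -21.9 = 0.2373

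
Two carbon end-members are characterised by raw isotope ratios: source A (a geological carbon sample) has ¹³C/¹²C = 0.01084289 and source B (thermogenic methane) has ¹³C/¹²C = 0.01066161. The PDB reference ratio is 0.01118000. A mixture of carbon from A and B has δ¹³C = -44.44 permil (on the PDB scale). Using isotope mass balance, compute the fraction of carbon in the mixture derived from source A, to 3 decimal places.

0.119

δ_A = (0.01084289/0.01118000 − 1)×1000 = (0.969847 − 1)×1000 = -30.153 permil
δ_B = (0.01066161/0.01118000 − 1)×1000 = (0.953632 − 1)×1000 = -46.368 permil
f_A = (δ_mix − δ_B)/(δ_A − δ_B) = (-44.44 − (-46.368))/(-30.153 − (-46.368))
f_A = 1.928 / 16.215 = 0.1189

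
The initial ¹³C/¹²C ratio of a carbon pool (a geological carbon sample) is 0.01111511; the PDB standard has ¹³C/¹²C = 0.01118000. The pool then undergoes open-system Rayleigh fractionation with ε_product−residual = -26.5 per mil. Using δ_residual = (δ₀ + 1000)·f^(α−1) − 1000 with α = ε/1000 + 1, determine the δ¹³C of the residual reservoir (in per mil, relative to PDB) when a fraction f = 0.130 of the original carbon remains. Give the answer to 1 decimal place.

49.4 per mil

δ₀ = (0.01111511/0.01118000 − 1)×1000 = (0.994196 − 1)×1000 = -5.804 per mil
α − 1 = ε/1000 = -0.0265
f^(α−1) = 0.130^(-0.0265) = 1.055554
δ_res = (-5.804 + 1000) × 1.055554 − 1000 = 1049.428 − 1000 = 49.43 per mil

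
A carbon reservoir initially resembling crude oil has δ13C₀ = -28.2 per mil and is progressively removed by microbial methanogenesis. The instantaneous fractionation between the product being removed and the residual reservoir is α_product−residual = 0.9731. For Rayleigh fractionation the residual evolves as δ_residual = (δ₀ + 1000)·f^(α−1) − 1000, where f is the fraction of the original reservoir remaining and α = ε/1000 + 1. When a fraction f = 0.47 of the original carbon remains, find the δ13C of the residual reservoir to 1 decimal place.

Rayleigh residual: δ_res = (δ₀ + 1000)·f^(α−1) − 1000
α − 1 = -0.02690
f^(α−1) = 0.47^(-0.02690) = 1.020518
δ_res = (-28.2 + 1000) × 1.020518 − 1000 = 991.739 − 1000 = -8.26 per mil

-8.3 per mil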